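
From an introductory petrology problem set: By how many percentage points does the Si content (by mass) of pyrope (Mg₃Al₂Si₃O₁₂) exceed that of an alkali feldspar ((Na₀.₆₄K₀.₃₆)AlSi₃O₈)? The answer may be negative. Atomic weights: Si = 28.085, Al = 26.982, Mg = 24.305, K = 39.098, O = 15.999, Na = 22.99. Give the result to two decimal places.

M(Mg₃Al₂Si₃O₁₂) = 403.122 g/mol, so wt% Si = 84.255/403.122 × 100 = 20.90%.
M((Na₀.₆₄K₀.₃₆)AlSi₃O₈) = 268.018 g/mol, so wt% Si = 84.255/268.018 × 100 = 31.44%.
20.90 − 31.44 = -10.54 pp.

-10.54 percentage points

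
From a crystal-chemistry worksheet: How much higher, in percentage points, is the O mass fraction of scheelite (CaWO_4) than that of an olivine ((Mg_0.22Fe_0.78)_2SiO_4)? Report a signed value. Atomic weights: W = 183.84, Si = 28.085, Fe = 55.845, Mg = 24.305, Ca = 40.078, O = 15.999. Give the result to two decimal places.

M(CaWO_4) = 287.914 g/mol, so wt% O = 63.996/287.914 × 100 = 22.23%.
M((Mg_0.22Fe_0.78)_2SiO_4) = 189.893 g/mol, so wt% O = 63.996/189.893 × 100 = 33.70%.
22.23 − 33.70 = -11.47 pp.

-11.47 percentage points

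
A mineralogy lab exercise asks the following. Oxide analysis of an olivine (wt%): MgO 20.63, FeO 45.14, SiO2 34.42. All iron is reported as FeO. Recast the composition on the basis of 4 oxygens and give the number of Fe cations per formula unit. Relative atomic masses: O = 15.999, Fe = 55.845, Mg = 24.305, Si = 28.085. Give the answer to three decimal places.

1.099 Fe apfu

MgO: 20.63/40.304 = 0.51186 mol → 0.51186 mol Mg, 0.51186 mol O.
FeO: 45.14/71.844 = 0.62831 mol → 0.62831 mol Fe, 0.62831 mol O.
SiO2: 34.42/60.083 = 0.57287 mol → 0.57287 mol Si, 1.14574 mol O.
Total oxygen = 2.28591 mol. Normalization factor = 4/2.28591 = 1.74985.
Fe per 4 O = 0.62831 × 1.74985 = 1.099.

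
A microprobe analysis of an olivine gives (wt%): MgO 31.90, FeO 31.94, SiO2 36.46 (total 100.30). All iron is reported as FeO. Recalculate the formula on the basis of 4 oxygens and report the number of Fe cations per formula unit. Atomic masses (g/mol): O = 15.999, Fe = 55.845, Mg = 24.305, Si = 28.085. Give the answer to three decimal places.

MgO: 31.90/40.304 = 0.79148 mol → 0.79148 mol Mg, 0.79148 mol O.
FeO: 31.94/71.844 = 0.44457 mol → 0.44457 mol Fe, 0.44457 mol O.
SiO2: 36.46/60.083 = 0.60683 mol → 0.60683 mol Si, 1.21366 mol O.
Total oxygen = 2.44971 mol. Normalization factor = 4/2.44971 = 1.63285.
Fe per 4 O = 0.44457 × 1.63285 = 0.726.

0.726 Fe apfu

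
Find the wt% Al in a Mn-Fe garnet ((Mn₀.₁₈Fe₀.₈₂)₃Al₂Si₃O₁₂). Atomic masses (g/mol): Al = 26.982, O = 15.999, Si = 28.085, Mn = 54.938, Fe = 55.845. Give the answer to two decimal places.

10.85 mass %

Formula mass = 0.54·54.938 + 2.46·55.845 + 2·26.982 + 3·28.085 + 12·15.999 = 497.252 g/mol, of which 53.964 g is Al.
So Al makes up 53.964/497.252 = 0.1085 of the mass, i.e. 10.85%.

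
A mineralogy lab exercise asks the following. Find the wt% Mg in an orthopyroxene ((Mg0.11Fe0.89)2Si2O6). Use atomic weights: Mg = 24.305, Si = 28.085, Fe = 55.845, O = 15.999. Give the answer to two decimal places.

M((Mg0.11Fe0.89)2Si2O6) = 256.915 g/mol.
Mg contributes 0.22 × 24.305 = 5.347 g per mole.
5.347/256.915 = 0.0208 → 2.08%.

2.08 mass %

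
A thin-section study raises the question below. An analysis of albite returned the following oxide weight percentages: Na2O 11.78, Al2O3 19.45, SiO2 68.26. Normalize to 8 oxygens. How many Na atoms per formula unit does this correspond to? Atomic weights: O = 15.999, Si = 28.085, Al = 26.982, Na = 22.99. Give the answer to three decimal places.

Na2O (M=61.979): mol = 0.19006; Na = 0.38012, O = 0.19006.
Al2O3 (M=101.961): mol = 0.19076; Al = 0.38152, O = 0.57228.
SiO2 (M=60.083): mol = 1.13610; Si = 1.13610, O = 2.27220.
ΣO = 3.03454; factor = 8/ΣO = 2.63631.
Na apfu = 0.38012 × 2.63631 = 1.002.

1.002 Na apfu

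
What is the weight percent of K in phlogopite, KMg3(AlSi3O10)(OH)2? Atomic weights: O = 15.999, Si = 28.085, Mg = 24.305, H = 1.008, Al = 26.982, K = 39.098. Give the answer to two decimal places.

Molar mass of KMg3(AlSi3O10)(OH)2: 1*39.098 + 3*24.305 + 1*26.982 + 3*28.085 + 12*15.999 + 2*1.008 = 417.254 g/mol.
Mass of K per formula unit: 1 × 39.098 = 39.098 g.
Weight fraction K = 39.098 / 417.254 = 0.0937.

9.37 mass %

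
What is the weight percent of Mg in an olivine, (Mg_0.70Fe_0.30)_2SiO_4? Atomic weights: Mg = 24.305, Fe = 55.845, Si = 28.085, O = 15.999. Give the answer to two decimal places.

21.32 weight percent

Molar mass of (Mg_0.70Fe_0.30)_2SiO_4: 1.40*24.305 + 0.60*55.845 + 1*28.085 + 4*15.999 = 159.615 g/mol.
Mass of Mg per formula unit: 1.40 × 24.305 = 34.027 g.
Weight fraction Mg = 34.027 / 159.615 = 0.2132.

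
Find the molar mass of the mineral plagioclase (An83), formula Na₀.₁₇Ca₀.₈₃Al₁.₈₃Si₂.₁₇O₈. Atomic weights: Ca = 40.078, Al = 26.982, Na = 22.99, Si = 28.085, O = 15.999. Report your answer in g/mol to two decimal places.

The formula mass is the sum 0.17×22.99 + 0.83×40.078 + 1.83×26.982 + 2.17×28.085 + 8×15.999.

275.49 g/mol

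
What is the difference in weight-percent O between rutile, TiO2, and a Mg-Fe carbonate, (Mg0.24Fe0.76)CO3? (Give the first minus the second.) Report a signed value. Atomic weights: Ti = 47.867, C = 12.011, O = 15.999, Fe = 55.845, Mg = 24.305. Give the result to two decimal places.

-4.26 percentage points

First mineral: 31.998 g O in 79.865 g formula = 40.07 wt% O.
Second mineral: 47.997 g O in 108.283 g formula = 44.33 wt% O.
40.07% − 44.33% gives a difference of -4.26 percentage points.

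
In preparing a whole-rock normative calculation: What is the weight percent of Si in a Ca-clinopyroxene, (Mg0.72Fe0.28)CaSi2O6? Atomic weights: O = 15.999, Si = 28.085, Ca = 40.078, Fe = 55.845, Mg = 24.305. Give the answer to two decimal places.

24.92 mass %

Molar mass of (Mg0.72Fe0.28)CaSi2O6: 0.72*24.305 + 0.28*55.845 + 1*40.078 + 2*28.085 + 6*15.999 = 225.378 g/mol.
Mass of Si per formula unit: 2 × 28.085 = 56.170 g.
Weight fraction Si = 56.170 / 225.378 = 0.2492.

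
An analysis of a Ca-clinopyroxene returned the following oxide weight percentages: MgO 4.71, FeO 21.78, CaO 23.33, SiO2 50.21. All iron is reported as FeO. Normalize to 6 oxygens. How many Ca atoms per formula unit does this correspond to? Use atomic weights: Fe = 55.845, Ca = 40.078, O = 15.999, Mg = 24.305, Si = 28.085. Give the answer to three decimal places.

0.996 Ca apfu

MgO: 4.71/40.304 = 0.11686 mol → 0.11686 mol Mg, 0.11686 mol O.
FeO: 21.78/71.844 = 0.30316 mol → 0.30316 mol Fe, 0.30316 mol O.
CaO: 23.33/56.077 = 0.41604 mol → 0.41604 mol Ca, 0.41604 mol O.
SiO2: 50.21/60.083 = 0.83568 mol → 0.83568 mol Si, 1.67136 mol O.
Total oxygen = 2.50742 mol. Normalization factor = 6/2.50742 = 2.39290.
Ca per 6 O = 0.41604 × 2.39290 = 0.996.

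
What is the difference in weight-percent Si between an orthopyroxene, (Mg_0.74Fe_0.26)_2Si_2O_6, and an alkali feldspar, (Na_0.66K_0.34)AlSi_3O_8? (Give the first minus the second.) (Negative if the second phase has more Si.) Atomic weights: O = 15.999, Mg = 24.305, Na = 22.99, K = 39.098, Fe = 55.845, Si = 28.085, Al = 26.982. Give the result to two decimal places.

-5.61 percentage points

M((Mg_0.74Fe_0.26)_2Si_2O_6) = 217.175 g/mol, so wt% Si = 56.170/217.175 × 100 = 25.86%.
M((Na_0.66K_0.34)AlSi_3O_8) = 267.696 g/mol, so wt% Si = 84.255/267.696 × 100 = 31.47%.
25.86 − 31.47 = -5.61 pp.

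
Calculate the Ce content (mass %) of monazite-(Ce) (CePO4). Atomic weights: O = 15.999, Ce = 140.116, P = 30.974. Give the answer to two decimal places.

59.60 mass %

M(CePO4) = 235.086 g/mol.
Ce contributes 1 × 140.116 = 140.116 g per mole.
140.116/235.086 = 0.5960 → 59.60%.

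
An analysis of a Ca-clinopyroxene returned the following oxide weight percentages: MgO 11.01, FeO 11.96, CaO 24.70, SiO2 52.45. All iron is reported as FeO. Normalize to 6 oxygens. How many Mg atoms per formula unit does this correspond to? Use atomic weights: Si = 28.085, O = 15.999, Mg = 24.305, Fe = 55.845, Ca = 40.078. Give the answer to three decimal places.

MgO (M=40.304): mol = 0.27317; Mg = 0.27317, O = 0.27317.
FeO (M=71.844): mol = 0.16647; Fe = 0.16647, O = 0.16647.
CaO (M=56.077): mol = 0.44047; Ca = 0.44047, O = 0.44047.
SiO2 (M=60.083): mol = 0.87296; Si = 0.87296, O = 1.74592.
ΣO = 2.62603; factor = 6/ΣO = 2.28482.
Mg apfu = 0.27317 × 2.28482 = 0.624.

0.624 Mg apfu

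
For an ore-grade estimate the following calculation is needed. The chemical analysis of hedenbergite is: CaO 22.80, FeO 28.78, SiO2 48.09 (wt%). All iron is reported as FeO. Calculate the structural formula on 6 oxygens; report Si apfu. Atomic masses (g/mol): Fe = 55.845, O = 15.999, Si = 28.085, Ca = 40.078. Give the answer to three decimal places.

CaO (M=56.077): mol = 0.40658; Ca = 0.40658, O = 0.40658.
FeO (M=71.844): mol = 0.40059; Fe = 0.40059, O = 0.40059.
SiO2 (M=60.083): mol = 0.80039; Si = 0.80039, O = 1.60078.
ΣO = 2.40795; factor = 6/ΣO = 2.49175.
Si apfu = 0.80039 × 2.49175 = 1.994.

1.994 Si apfu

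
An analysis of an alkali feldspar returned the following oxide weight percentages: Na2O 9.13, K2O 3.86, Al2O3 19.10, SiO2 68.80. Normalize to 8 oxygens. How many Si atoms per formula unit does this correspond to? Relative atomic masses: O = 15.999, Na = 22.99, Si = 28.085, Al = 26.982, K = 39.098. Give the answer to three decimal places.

3.013 Si apfu

9.13 wt% Na2O ÷ 61.979 g/mol = 0.14731 mol, giving 0.29462 Na and 0.14731 O.
3.86 wt% K2O ÷ 94.195 g/mol = 0.04098 mol, giving 0.08196 K and 0.04098 O.
19.10 wt% Al2O3 ÷ 101.961 g/mol = 0.18733 mol, giving 0.37466 Al and 0.56199 O.
68.80 wt% SiO2 ÷ 60.083 g/mol = 1.14508 mol, giving 1.14508 Si and 2.29016 O.
Oxygen sums to 3.04044; scaling by 8/3.04044 = 2.63120 puts the formula on 8 O.
Si: 1.14508 × 2.63120 = 3.013 atoms per formula unit.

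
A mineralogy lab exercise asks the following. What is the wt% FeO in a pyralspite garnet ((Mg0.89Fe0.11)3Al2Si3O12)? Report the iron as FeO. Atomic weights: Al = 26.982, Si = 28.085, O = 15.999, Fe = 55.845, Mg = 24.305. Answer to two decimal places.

5.73 wt%

Molar mass of (Mg0.89Fe0.11)3Al2Si3O12 = 2.67·24.305 + 0.33·55.845 + 2·26.982 + 3·28.085 + 12·15.999 = 413.530 g/mol.
Each formula unit contains 0.33 Fe, equivalent to 0.33/1 = 0.3300 mol FeO.
M(FeO) = 1×55.845 + 1×15.999 = 71.844 g/mol.
Mass of FeO per formula unit = 0.3300 × 71.844 = 23.709 g.
FeO wt% = 23.709 / 413.530 × 100 = 5.73%.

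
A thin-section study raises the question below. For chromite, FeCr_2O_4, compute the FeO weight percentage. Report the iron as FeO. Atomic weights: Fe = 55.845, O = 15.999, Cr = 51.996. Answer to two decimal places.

Formula mass = 223.833 g/mol.
1 Fe → 1.0000 mol FeO per formula unit; M(FeO) = 71.844, so FeO mass = 71.844 g.
71.844/223.833 × 100 = 32.10 wt%.

32.10 wt%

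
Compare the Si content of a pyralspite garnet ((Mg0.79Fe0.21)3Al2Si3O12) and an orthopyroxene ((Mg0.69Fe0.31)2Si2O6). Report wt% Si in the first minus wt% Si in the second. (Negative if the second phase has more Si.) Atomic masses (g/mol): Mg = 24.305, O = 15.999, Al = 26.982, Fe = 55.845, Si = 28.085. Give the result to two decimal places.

-5.57 percentage points

Si in (Mg0.79Fe0.21)3Al2Si3O12: molar mass 422.992 g/mol; 3×28.085 = 84.255 g → 19.92 wt%.
Si in (Mg0.69Fe0.31)2Si2O6: molar mass 220.329 g/mol; 2×28.085 = 56.170 g → 25.49 wt%.
Difference = 19.92 − 25.49 = -5.57 percentage points.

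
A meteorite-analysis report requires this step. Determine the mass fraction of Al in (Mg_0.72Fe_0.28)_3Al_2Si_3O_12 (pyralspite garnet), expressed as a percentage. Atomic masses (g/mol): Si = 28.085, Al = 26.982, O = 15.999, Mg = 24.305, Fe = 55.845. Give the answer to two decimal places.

12.56 mass %

Molar mass of (Mg_0.72Fe_0.28)_3Al_2Si_3O_12: 2.16*24.305 + 0.84*55.845 + 2*26.982 + 3*28.085 + 12*15.999 = 429.616 g/mol.
Mass of Al per formula unit: 2 × 26.982 = 53.964 g.
Weight fraction Al = 53.964 / 429.616 = 0.1256.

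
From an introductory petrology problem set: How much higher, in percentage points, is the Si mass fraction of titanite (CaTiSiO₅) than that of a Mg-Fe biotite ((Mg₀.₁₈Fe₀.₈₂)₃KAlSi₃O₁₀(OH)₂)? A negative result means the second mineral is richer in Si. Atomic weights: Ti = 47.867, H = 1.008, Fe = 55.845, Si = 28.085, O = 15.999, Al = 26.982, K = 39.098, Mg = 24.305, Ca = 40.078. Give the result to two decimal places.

M(CaTiSiO₅) = 196.025 g/mol, so wt% Si = 28.085/196.025 × 100 = 14.33%.
M((Mg₀.₁₈Fe₀.₈₂)₃KAlSi₃O₁₀(OH)₂) = 494.842 g/mol, so wt% Si = 84.255/494.842 × 100 = 17.03%.
14.33 − 17.03 = -2.70 pp.

-2.70 percentage points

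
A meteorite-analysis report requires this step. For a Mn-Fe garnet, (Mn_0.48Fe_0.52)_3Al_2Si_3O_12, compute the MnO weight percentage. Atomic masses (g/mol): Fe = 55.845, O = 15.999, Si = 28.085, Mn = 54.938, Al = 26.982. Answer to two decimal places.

M((Mn_0.48Fe_0.52)_3Al_2Si_3O_12) = 496.436 g/mol; M(MnO) = 70.937 g/mol.
Moles MnO per formula unit = 1.44 Mn ÷ 1 = 1.4400.
MnO fraction = (1.4400 × 70.937) / 496.436 = 102.149/496.436 = 0.2058.

20.58 wt%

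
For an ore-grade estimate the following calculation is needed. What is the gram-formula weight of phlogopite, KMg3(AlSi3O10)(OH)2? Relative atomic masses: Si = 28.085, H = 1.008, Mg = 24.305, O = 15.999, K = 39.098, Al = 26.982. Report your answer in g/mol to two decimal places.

417.25 g/mol

M = 1(39.098) + 3(24.305) + 1(26.982) + 3(28.085) + 12(15.999) + 2(1.008)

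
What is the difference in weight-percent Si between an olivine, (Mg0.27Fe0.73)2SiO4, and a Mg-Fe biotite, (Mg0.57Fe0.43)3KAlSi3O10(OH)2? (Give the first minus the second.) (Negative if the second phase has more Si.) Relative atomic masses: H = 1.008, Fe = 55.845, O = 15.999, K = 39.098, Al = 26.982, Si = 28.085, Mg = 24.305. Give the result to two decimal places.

Si in (Mg0.27Fe0.73)2SiO4: molar mass 186.739 g/mol; 1×28.085 = 28.085 g → 15.04 wt%.
Si in (Mg0.57Fe0.43)3KAlSi3O10(OH)2: molar mass 457.941 g/mol; 3×28.085 = 84.255 g → 18.40 wt%.
Difference = 15.04 − 18.40 = -3.36 percentage points.

-3.36 percentage points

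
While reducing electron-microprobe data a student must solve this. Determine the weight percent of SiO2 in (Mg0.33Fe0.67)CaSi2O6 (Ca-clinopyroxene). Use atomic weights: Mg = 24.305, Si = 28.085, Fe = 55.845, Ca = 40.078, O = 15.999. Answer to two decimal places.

50.56 wt%

Formula mass = 237.679 g/mol.
2 Si → 2.0000 mol SiO2 per formula unit; M(SiO2) = 60.083, so SiO2 mass = 120.166 g.
120.166/237.679 × 100 = 50.56 wt%.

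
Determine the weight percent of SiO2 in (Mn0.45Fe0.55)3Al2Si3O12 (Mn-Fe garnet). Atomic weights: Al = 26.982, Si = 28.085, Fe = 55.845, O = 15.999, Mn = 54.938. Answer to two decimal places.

Molar mass of (Mn0.45Fe0.55)3Al2Si3O12 = 1.35×54.938 + 1.65×55.845 + 2×26.982 + 3×28.085 + 12×15.999 = 496.518 g/mol.
Each formula unit contains 3 Si, equivalent to 3/1 = 3.0000 mol SiO2.
M(SiO2) = 1×28.085 + 2×15.999 = 60.083 g/mol.
Mass of SiO2 per formula unit = 3.0000 × 60.083 = 180.249 g.
SiO2 wt% = 180.249 / 496.518 × 100 = 36.30%.

36.30 wt%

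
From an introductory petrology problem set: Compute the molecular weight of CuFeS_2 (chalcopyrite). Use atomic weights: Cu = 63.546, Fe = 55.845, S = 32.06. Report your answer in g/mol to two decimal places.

Cu: 1 × 63.546 = 63.5460
Fe: 1 × 55.845 = 55.8450
S: 2 × 32.06 = 64.1200
Summing the contributions gives the formula mass.

183.51 g/mol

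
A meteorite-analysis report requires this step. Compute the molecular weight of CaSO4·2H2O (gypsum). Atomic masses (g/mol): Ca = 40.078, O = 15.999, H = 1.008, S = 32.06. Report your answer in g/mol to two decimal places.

Ca: 1 × 40.078 = 40.0780
S: 1 × 32.06 = 32.0600
O: 6 × 15.999 = 95.9940
H: 4 × 1.008 = 4.0320
Summing the contributions gives the formula mass.

172.16 g/mol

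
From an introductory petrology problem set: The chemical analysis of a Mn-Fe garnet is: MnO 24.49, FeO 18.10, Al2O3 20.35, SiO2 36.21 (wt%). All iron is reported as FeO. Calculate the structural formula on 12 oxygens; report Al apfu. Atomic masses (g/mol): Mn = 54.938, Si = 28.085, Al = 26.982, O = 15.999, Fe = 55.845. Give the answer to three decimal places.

1.995 Al apfu

MnO: 24.49/70.937 = 0.34524 mol → 0.34524 mol Mn, 0.34524 mol O.
FeO: 18.10/71.844 = 0.25193 mol → 0.25193 mol Fe, 0.25193 mol O.
Al2O3: 20.35/101.961 = 0.19959 mol → 0.39918 mol Al, 0.59877 mol O.
SiO2: 36.21/60.083 = 0.60267 mol → 0.60267 mol Si, 1.20534 mol O.
Total oxygen = 2.40128 mol. Normalization factor = 12/2.40128 = 4.99733.
Al per 12 O = 0.39918 × 4.99733 = 1.995.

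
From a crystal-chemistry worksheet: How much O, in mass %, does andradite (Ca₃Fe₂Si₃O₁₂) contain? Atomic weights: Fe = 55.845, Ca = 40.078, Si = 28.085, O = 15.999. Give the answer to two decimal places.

Molar mass of Ca₃Fe₂Si₃O₁₂: 3*40.078 + 2*55.845 + 3*28.085 + 12*15.999 = 508.167 g/mol.
Mass of O per formula unit: 12 × 15.999 = 191.988 g.
Weight fraction O = 191.988 / 508.167 = 0.3778.

37.78 mass %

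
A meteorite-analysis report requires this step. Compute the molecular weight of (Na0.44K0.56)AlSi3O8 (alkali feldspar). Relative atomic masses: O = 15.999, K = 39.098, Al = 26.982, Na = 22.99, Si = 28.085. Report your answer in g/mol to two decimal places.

271.24 g/mol

Na: 0.44 × 22.99 = 10.1156
K: 0.56 × 39.098 = 21.8949
Al: 1 × 26.982 = 26.9820
Si: 3 × 28.085 = 84.2550
O: 8 × 15.999 = 127.9920
Summing the contributions gives the formula mass.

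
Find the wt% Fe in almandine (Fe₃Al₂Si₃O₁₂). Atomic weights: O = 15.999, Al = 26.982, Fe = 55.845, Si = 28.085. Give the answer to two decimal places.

M(Fe₃Al₂Si₃O₁₂) = 497.742 g/mol.
Fe contributes 3 × 55.845 = 167.535 g per mole.
167.535/497.742 = 0.3366 → 33.66%.

33.66 wt%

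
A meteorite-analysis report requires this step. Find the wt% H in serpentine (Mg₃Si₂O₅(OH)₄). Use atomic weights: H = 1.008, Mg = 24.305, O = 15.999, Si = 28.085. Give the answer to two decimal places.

1.46 wt%

M(Mg₃Si₂O₅(OH)₄) = 277.108 g/mol.
H contributes 4 × 1.008 = 4.032 g per mole.
4.032/277.108 = 0.0146 → 1.46%.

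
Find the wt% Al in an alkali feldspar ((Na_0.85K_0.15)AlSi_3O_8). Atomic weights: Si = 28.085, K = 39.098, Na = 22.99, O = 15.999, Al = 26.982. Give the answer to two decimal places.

10.20 mass %

M((Na_0.85K_0.15)AlSi_3O_8) = 264.635 g/mol.
Al contributes 1 × 26.982 = 26.982 g per mole.
26.982/264.635 = 0.1020 → 10.20%.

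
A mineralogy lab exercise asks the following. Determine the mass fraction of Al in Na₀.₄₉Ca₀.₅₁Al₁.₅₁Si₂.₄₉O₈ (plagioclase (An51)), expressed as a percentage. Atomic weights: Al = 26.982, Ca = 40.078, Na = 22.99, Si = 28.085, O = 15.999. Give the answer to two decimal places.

Formula mass = 0.49*22.99 + 0.51*40.078 + 1.51*26.982 + 2.49*28.085 + 8*15.999 = 270.371 g/mol, of which 40.743 g is Al.
So Al makes up 40.743/270.371 = 0.1507 of the mass, i.e. 15.07%.

15.07 mass %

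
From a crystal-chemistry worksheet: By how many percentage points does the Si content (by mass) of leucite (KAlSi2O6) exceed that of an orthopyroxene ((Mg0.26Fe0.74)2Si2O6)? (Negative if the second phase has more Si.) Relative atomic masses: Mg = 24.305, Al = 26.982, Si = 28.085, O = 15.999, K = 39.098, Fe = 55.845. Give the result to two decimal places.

First mineral: 56.170 g Si in 218.244 g formula = 25.74 wt% Si.
Second mineral: 56.170 g Si in 247.453 g formula = 22.70 wt% Si.
25.74% − 22.70% gives a difference of 3.04 percentage points.

3.04 percentage points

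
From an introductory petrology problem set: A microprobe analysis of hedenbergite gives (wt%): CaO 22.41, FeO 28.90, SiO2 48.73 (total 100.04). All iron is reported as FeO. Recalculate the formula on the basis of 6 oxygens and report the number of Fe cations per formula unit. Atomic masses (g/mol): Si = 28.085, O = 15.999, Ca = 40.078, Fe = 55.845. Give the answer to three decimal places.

0.996 Fe apfu

CaO (M=56.077): mol = 0.39963; Ca = 0.39963, O = 0.39963.
FeO (M=71.844): mol = 0.40226; Fe = 0.40226, O = 0.40226.
SiO2 (M=60.083): mol = 0.81104; Si = 0.81104, O = 1.62208.
ΣO = 2.42397; factor = 6/ΣO = 2.47528.
Fe apfu = 0.40226 × 2.47528 = 0.996.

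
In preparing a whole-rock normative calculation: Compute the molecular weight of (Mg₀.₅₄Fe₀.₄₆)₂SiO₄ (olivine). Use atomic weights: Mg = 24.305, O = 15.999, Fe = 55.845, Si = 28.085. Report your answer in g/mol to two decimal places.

The formula mass is the sum 1.08(24.305) + 0.92(55.845) + 1(28.085) + 4(15.999).

169.71 g/mol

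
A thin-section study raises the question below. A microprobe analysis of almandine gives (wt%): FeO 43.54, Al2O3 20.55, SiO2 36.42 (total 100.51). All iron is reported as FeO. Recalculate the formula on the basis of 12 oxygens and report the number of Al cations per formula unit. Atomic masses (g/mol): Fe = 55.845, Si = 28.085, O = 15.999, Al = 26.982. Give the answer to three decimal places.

FeO: 43.54/71.844 = 0.60604 mol → 0.60604 mol Fe, 0.60604 mol O.
Al2O3: 20.55/101.961 = 0.20155 mol → 0.40310 mol Al, 0.60465 mol O.
SiO2: 36.42/60.083 = 0.60616 mol → 0.60616 mol Si, 1.21232 mol O.
Total oxygen = 2.42301 mol. Normalization factor = 12/2.42301 = 4.95252.
Al per 12 O = 0.40310 × 4.95252 = 1.996.

1.996 Al apfu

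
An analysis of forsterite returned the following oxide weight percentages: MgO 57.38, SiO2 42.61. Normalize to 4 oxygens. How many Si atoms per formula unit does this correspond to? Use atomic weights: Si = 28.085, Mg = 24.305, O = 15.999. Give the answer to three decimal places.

0.998 Si apfu

MgO: 57.38/40.304 = 1.42368 mol → 1.42368 mol Mg, 1.42368 mol O.
SiO2: 42.61/60.083 = 0.70919 mol → 0.70919 mol Si, 1.41838 mol O.
Total oxygen = 2.84206 mol. Normalization factor = 4/2.84206 = 1.40743.
Si per 4 O = 0.70919 × 1.40743 = 0.998.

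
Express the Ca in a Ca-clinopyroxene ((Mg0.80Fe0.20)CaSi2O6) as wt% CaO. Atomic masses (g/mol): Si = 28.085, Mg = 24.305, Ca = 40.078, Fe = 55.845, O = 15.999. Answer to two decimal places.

Formula mass = 222.855 g/mol.
1 Ca → 1.0000 mol CaO per formula unit; M(CaO) = 56.077, so CaO mass = 56.077 g.
56.077/222.855 × 100 = 25.16 wt%.

25.16 wt%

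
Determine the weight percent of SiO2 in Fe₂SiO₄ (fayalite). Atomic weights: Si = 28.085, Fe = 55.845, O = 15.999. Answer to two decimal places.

M(Fe₂SiO₄) = 203.771 g/mol; M(SiO2) = 60.083 g/mol.
Moles SiO2 per formula unit = 1 Si ÷ 1 = 1.0000.
SiO2 fraction = (1.0000 × 60.083) / 203.771 = 60.083/203.771 = 0.2949.

29.49 wt%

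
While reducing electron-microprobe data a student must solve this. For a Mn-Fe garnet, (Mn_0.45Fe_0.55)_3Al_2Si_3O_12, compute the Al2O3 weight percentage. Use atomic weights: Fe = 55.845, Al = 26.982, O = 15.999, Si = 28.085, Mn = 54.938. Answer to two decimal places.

M((Mn_0.45Fe_0.55)_3Al_2Si_3O_12) = 496.518 g/mol; M(Al2O3) = 101.961 g/mol.
Moles Al2O3 per formula unit = 2 Al ÷ 2 = 1.0000.
Al2O3 fraction = (1.0000 × 101.961) / 496.518 = 101.961/496.518 = 0.2054.

20.54 wt%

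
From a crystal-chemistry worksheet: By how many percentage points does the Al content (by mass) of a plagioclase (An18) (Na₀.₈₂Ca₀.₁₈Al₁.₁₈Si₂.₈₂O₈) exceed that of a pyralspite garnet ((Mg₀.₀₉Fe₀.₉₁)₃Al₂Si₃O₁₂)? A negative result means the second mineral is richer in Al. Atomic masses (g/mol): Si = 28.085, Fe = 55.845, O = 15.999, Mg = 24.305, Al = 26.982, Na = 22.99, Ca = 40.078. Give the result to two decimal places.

M(Na₀.₈₂Ca₀.₁₈Al₁.₁₈Si₂.₈₂O₈) = 265.096 g/mol, so wt% Al = 31.839/265.096 × 100 = 12.01%.
M((Mg₀.₀₉Fe₀.₉₁)₃Al₂Si₃O₁₂) = 489.226 g/mol, so wt% Al = 53.964/489.226 × 100 = 11.03%.
12.01 − 11.03 = 0.98 pp.

0.98 percentage points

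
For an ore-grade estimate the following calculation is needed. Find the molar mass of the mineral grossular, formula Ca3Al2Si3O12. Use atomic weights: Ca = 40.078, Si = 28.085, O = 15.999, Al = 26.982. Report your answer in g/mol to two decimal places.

450.44 g/mol

M = 3*40.078 + 2*26.982 + 3*28.085 + 12*15.999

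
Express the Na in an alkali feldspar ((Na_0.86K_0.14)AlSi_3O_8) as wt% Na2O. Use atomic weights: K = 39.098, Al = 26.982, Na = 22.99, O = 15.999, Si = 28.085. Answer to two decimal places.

10.08 wt%

M((Na_0.86K_0.14)AlSi_3O_8) = 264.474 g/mol; M(Na2O) = 61.979 g/mol.
Moles Na2O per formula unit = 0.86 Na ÷ 2 = 0.4300.
Na2O fraction = (0.4300 × 61.979) / 264.474 = 26.651/264.474 = 0.1008.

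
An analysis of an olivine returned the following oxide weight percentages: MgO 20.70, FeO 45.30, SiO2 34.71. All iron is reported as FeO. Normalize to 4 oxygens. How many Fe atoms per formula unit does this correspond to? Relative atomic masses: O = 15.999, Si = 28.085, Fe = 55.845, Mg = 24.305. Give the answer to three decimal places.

MgO (M=40.304): mol = 0.51360; Mg = 0.51360, O = 0.51360.
FeO (M=71.844): mol = 0.63053; Fe = 0.63053, O = 0.63053.
SiO2 (M=60.083): mol = 0.57770; Si = 0.57770, O = 1.15540.
ΣO = 2.29953; factor = 4/ΣO = 1.73949.
Fe apfu = 0.63053 × 1.73949 = 1.097.

1.097 Fe apfu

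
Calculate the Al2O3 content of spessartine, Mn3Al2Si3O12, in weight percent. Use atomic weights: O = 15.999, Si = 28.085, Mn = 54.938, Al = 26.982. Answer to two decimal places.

M(Mn3Al2Si3O12) = 495.021 g/mol; M(Al2O3) = 101.961 g/mol.
Moles Al2O3 per formula unit = 2 Al ÷ 2 = 1.0000.
Al2O3 fraction = (1.0000 × 101.961) / 495.021 = 101.961/495.021 = 0.2060.

20.60 wt%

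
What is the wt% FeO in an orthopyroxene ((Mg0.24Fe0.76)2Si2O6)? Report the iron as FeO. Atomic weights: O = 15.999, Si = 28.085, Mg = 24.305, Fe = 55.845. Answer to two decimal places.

43.91 wt%

Formula mass = 248.715 g/mol.
1.52 Fe → 1.5200 mol FeO per formula unit; M(FeO) = 71.844, so FeO mass = 109.203 g.
109.203/248.715 × 100 = 43.91 wt%.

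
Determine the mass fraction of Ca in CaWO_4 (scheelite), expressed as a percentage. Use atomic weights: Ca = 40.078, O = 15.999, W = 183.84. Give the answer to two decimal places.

Molar mass of CaWO_4: 1·40.078 + 1·183.84 + 4·15.999 = 287.914 g/mol.
Mass of Ca per formula unit: 1 × 40.078 = 40.078 g.
Weight fraction Ca = 40.078 / 287.914 = 0.1392.

13.92 wt%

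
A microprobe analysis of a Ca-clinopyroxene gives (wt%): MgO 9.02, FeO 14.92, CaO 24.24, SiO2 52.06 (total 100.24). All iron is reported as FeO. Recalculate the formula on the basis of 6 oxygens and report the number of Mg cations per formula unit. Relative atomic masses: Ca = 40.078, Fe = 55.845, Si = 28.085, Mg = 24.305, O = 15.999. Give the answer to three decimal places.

MgO: 9.02/40.304 = 0.22380 mol → 0.22380 mol Mg, 0.22380 mol O.
FeO: 14.92/71.844 = 0.20767 mol → 0.20767 mol Fe, 0.20767 mol O.
CaO: 24.24/56.077 = 0.43226 mol → 0.43226 mol Ca, 0.43226 mol O.
SiO2: 52.06/60.083 = 0.86647 mol → 0.86647 mol Si, 1.73294 mol O.
Total oxygen = 2.59667 mol. Normalization factor = 6/2.59667 = 2.31065.
Mg per 6 O = 0.22380 × 2.31065 = 0.517.

0.517 Mg apfu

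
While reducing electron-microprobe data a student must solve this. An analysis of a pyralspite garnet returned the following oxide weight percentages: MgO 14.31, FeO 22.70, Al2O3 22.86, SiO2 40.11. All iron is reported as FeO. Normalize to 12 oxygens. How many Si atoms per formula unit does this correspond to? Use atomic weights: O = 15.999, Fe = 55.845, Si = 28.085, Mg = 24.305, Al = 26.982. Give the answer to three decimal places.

2.991 Si apfu

MgO (M=40.304): mol = 0.35505; Mg = 0.35505, O = 0.35505.
FeO (M=71.844): mol = 0.31596; Fe = 0.31596, O = 0.31596.
Al2O3 (M=101.961): mol = 0.22420; Al = 0.44840, O = 0.67260.
SiO2 (M=60.083): mol = 0.66758; Si = 0.66758, O = 1.33516.
ΣO = 2.67877; factor = 12/ΣO = 4.47967.
Si apfu = 0.66758 × 4.47967 = 2.991.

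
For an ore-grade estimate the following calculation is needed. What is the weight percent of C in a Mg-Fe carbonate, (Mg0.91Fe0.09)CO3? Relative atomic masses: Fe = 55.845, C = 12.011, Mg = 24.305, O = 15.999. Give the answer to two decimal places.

Formula mass = 0.91·24.305 + 0.09·55.845 + 1·12.011 + 3·15.999 = 87.152 g/mol, of which 12.011 g is C.
So C makes up 12.011/87.152 = 0.1378 of the mass, i.e. 13.78%.

13.78 mass %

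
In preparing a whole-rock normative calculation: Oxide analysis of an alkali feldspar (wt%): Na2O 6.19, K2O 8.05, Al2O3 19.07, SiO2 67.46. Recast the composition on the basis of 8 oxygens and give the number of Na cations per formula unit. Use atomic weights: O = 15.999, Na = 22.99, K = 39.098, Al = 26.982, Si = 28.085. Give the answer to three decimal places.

Na2O (M=61.979): mol = 0.09987; Na = 0.19974, O = 0.09987.
K2O (M=94.195): mol = 0.08546; K = 0.17092, O = 0.08546.
Al2O3 (M=101.961): mol = 0.18703; Al = 0.37406, O = 0.56109.
SiO2 (M=60.083): mol = 1.12278; Si = 1.12278, O = 2.24556.
ΣO = 2.99198; factor = 8/ΣO = 2.67381.
Na apfu = 0.19974 × 2.67381 = 0.534.

0.534 Na apfu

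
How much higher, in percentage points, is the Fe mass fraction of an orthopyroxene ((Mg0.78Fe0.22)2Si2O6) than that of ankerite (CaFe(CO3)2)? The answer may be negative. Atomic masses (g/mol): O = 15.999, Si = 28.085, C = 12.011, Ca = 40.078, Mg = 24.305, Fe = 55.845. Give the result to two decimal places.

-14.41 percentage points

M((Mg0.78Fe0.22)2Si2O6) = 214.652 g/mol, so wt% Fe = 24.572/214.652 × 100 = 11.45%.
M(CaFe(CO3)2) = 215.939 g/mol, so wt% Fe = 55.845/215.939 × 100 = 25.86%.
11.45 − 25.86 = -14.41 pp.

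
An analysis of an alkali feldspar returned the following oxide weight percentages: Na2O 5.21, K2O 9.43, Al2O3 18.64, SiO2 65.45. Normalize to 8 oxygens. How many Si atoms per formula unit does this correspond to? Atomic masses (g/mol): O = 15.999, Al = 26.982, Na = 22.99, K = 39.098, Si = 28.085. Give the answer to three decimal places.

2.993 Si apfu

Na2O (M=61.979): mol = 0.08406; Na = 0.16812, O = 0.08406.
K2O (M=94.195): mol = 0.10011; K = 0.20022, O = 0.10011.
Al2O3 (M=101.961): mol = 0.18281; Al = 0.36562, O = 0.54843.
SiO2 (M=60.083): mol = 1.08933; Si = 1.08933, O = 2.17866.
ΣO = 2.91126; factor = 8/ΣO = 2.74795.
Si apfu = 1.08933 × 2.74795 = 2.993.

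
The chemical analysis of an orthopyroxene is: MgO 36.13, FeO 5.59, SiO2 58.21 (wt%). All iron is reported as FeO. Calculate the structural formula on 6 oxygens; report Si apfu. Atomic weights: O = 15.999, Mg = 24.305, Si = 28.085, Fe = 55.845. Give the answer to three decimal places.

MgO (M=40.304): mol = 0.89644; Mg = 0.89644, O = 0.89644.
FeO (M=71.844): mol = 0.07781; Fe = 0.07781, O = 0.07781.
SiO2 (M=60.083): mol = 0.96883; Si = 0.96883, O = 1.93766.
ΣO = 2.91191; factor = 6/ΣO = 2.06050.
Si apfu = 0.96883 × 2.06050 = 1.996.

1.996 Si apfu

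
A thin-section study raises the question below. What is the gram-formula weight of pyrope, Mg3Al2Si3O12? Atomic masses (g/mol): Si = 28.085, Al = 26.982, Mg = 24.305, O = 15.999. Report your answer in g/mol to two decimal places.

The formula mass is the sum 3(24.305) + 2(26.982) + 3(28.085) + 12(15.999).

403.12 g/mol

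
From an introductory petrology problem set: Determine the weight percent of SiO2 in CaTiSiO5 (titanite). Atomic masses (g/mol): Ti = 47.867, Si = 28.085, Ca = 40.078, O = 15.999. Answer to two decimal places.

30.65 wt%

Molar mass of CaTiSiO5 = 1·40.078 + 1·47.867 + 1·28.085 + 5·15.999 = 196.025 g/mol.
Each formula unit contains 1 Si, equivalent to 1/1 = 1.0000 mol SiO2.
M(SiO2) = 1×28.085 + 2×15.999 = 60.083 g/mol.
Mass of SiO2 per formula unit = 1.0000 × 60.083 = 60.083 g.
SiO2 wt% = 60.083 / 196.025 × 100 = 30.65%.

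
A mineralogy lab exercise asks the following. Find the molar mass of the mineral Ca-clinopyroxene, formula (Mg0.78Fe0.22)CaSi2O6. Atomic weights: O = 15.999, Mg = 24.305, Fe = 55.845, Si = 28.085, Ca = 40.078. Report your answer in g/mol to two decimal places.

223.49 g/mol

Mg: 0.78 × 24.305 = 18.9579
Fe: 0.22 × 55.845 = 12.2859
Ca: 1 × 40.078 = 40.0780
Si: 2 × 28.085 = 56.1700
O: 6 × 15.999 = 95.9940
Summing the contributions gives the formula mass.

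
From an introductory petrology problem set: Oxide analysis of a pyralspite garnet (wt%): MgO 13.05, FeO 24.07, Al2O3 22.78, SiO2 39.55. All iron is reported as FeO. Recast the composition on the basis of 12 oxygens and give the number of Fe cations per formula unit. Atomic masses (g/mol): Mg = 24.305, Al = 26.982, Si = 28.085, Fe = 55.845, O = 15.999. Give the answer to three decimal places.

MgO (M=40.304): mol = 0.32379; Mg = 0.32379, O = 0.32379.
FeO (M=71.844): mol = 0.33503; Fe = 0.33503, O = 0.33503.
Al2O3 (M=101.961): mol = 0.22342; Al = 0.44684, O = 0.67026.
SiO2 (M=60.083): mol = 0.65826; Si = 0.65826, O = 1.31652.
ΣO = 2.64560; factor = 12/ΣO = 4.53583.
Fe apfu = 0.33503 × 4.53583 = 1.520.

1.520 Fe apfu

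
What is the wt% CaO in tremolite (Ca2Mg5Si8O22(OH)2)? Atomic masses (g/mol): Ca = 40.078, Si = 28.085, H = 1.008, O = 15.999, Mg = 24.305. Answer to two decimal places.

13.81 wt%

Formula mass = 812.353 g/mol.
2 Ca → 2.0000 mol CaO per formula unit; M(CaO) = 56.077, so CaO mass = 112.154 g.
112.154/812.353 × 100 = 13.81 wt%.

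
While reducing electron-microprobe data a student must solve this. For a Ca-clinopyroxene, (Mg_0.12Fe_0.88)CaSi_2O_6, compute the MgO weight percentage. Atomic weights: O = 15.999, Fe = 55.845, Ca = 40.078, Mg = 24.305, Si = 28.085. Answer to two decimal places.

1.98 wt%

Formula mass = 244.302 g/mol.
0.12 Mg → 0.1200 mol MgO per formula unit; M(MgO) = 40.304, so MgO mass = 4.836 g.
4.836/244.302 × 100 = 1.98 wt%.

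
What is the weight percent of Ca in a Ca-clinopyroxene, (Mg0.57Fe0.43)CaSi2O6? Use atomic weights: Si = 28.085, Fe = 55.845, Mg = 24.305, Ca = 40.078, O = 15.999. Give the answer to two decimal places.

M((Mg0.57Fe0.43)CaSi2O6) = 230.109 g/mol.
Ca contributes 1 × 40.078 = 40.078 g per mole.
40.078/230.109 = 0.1742 → 17.42%.

17.42 weight percent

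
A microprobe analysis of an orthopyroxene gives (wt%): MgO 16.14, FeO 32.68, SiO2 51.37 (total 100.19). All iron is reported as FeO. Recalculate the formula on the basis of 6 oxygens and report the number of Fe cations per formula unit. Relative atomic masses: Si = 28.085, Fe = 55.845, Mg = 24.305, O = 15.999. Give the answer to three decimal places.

16.14 wt% MgO ÷ 40.304 g/mol = 0.40046 mol, giving 0.40046 Mg and 0.40046 O.
32.68 wt% FeO ÷ 71.844 g/mol = 0.45487 mol, giving 0.45487 Fe and 0.45487 O.
51.37 wt% SiO2 ÷ 60.083 g/mol = 0.85498 mol, giving 0.85498 Si and 1.70996 O.
Oxygen sums to 2.56529; scaling by 6/2.56529 = 2.33892 puts the formula on 6 O.
Fe: 0.45487 × 2.33892 = 1.064 atoms per formula unit.

1.064 Fe apfu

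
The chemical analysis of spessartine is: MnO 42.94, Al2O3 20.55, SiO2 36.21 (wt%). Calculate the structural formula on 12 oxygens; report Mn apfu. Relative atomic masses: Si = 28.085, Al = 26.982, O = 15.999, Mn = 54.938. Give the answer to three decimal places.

3.007 Mn apfu

MnO (M=70.937): mol = 0.60533; Mn = 0.60533, O = 0.60533.
Al2O3 (M=101.961): mol = 0.20155; Al = 0.40310, O = 0.60465.
SiO2 (M=60.083): mol = 0.60267; Si = 0.60267, O = 1.20534.
ΣO = 2.41532; factor = 12/ΣO = 4.96829.
Mn apfu = 0.60533 × 4.96829 = 3.007.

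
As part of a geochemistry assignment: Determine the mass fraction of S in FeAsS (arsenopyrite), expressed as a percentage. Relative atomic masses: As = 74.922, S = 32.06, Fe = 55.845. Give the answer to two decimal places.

19.69 weight percent

M(FeAsS) = 162.827 g/mol.
S contributes 1 × 32.06 = 32.060 g per mole.
32.060/162.827 = 0.1969 → 19.69%.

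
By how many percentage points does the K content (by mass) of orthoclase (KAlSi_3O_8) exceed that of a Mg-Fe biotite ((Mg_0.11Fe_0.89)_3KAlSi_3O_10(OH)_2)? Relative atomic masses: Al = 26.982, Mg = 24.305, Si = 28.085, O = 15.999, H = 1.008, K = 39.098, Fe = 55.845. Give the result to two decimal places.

6.25 percentage points

K in KAlSi_3O_8: molar mass 278.327 g/mol; 1×39.098 = 39.098 g → 14.05 wt%.
K in (Mg_0.11Fe_0.89)_3KAlSi_3O_10(OH)_2: molar mass 501.466 g/mol; 1×39.098 = 39.098 g → 7.80 wt%.
Difference = 14.05 − 7.80 = 6.25 percentage points.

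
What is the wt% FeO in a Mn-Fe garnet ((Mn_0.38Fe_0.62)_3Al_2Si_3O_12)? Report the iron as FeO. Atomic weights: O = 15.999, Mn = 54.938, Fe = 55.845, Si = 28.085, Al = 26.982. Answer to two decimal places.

Formula mass = 496.708 g/mol.
1.86 Fe → 1.8600 mol FeO per formula unit; M(FeO) = 71.844, so FeO mass = 133.630 g.
133.630/496.708 × 100 = 26.90 wt%.

26.90 wt%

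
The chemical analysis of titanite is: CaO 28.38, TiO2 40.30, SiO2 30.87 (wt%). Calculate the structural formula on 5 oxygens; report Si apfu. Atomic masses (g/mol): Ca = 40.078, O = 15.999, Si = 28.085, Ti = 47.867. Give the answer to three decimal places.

1.010 Si apfu

CaO: 28.38/56.077 = 0.50609 mol → 0.50609 mol Ca, 0.50609 mol O.
TiO2: 40.30/79.865 = 0.50460 mol → 0.50460 mol Ti, 1.00920 mol O.
SiO2: 30.87/60.083 = 0.51379 mol → 0.51379 mol Si, 1.02758 mol O.
Total oxygen = 2.54287 mol. Normalization factor = 5/2.54287 = 1.96628.
Si per 5 O = 0.51379 × 1.96628 = 1.010.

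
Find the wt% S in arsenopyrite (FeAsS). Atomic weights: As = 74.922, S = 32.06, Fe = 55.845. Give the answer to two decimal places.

19.69 wt%

Molar mass of FeAsS: 1×55.845 + 1×74.922 + 1×32.06 = 162.827 g/mol.
Mass of S per formula unit: 1 × 32.06 = 32.060 g.
Weight fraction S = 32.060 / 162.827 = 0.1969.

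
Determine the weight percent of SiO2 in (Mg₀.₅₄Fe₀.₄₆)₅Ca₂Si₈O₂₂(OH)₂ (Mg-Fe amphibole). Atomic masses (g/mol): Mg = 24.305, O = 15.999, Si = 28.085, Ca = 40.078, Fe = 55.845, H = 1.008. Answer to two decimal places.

M((Mg₀.₅₄Fe₀.₄₆)₅Ca₂Si₈O₂₂(OH)₂) = 884.895 g/mol; M(SiO2) = 60.083 g/mol.
Moles SiO2 per formula unit = 8 Si ÷ 1 = 8.0000.
SiO2 fraction = (8.0000 × 60.083) / 884.895 = 480.664/884.895 = 0.5432.

54.32 wt%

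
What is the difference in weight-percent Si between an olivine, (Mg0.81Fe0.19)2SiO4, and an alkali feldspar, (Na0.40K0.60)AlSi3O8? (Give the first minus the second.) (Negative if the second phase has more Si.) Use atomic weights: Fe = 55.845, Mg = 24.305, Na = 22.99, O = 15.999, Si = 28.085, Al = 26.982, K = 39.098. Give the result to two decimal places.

Si in (Mg0.81Fe0.19)2SiO4: molar mass 152.676 g/mol; 1×28.085 = 28.085 g → 18.40 wt%.
Si in (Na0.40K0.60)AlSi3O8: molar mass 271.884 g/mol; 3×28.085 = 84.255 g → 30.99 wt%.
Difference = 18.40 − 30.99 = -12.59 percentage points.

-12.59 percentage points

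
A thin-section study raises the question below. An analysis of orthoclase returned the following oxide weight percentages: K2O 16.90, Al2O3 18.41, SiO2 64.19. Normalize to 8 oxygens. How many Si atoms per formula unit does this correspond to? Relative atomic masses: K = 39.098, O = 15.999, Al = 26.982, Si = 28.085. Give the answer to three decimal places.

K2O: 16.90/94.195 = 0.17942 mol → 0.35884 mol K, 0.17942 mol O.
Al2O3: 18.41/101.961 = 0.18056 mol → 0.36112 mol Al, 0.54168 mol O.
SiO2: 64.19/60.083 = 1.06836 mol → 1.06836 mol Si, 2.13672 mol O.
Total oxygen = 2.85782 mol. Normalization factor = 8/2.85782 = 2.79934.
Si per 8 O = 1.06836 × 2.79934 = 2.991.

2.991 Si apfu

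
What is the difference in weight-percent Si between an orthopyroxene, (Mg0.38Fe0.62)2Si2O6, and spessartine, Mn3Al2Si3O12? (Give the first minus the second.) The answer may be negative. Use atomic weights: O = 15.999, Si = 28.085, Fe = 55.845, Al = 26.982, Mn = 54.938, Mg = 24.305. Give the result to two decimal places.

6.40 percentage points

First mineral: 56.170 g Si in 239.884 g formula = 23.42 wt% Si.
Second mineral: 84.255 g Si in 495.021 g formula = 17.02 wt% Si.
23.42% − 17.02% gives a difference of 6.40 percentage points.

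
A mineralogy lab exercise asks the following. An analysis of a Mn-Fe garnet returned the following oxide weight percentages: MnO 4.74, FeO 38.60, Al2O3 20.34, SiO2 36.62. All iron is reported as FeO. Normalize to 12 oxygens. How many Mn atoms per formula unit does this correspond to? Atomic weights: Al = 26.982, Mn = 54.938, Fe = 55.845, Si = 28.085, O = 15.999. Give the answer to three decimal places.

0.331 Mn apfu

MnO (M=70.937): mol = 0.06682; Mn = 0.06682, O = 0.06682.
FeO (M=71.844): mol = 0.53728; Fe = 0.53728, O = 0.53728.
Al2O3 (M=101.961): mol = 0.19949; Al = 0.39898, O = 0.59847.
SiO2 (M=60.083): mol = 0.60949; Si = 0.60949, O = 1.21898.
ΣO = 2.42155; factor = 12/ΣO = 4.95550.
Mn apfu = 0.06682 × 4.95550 = 0.331.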